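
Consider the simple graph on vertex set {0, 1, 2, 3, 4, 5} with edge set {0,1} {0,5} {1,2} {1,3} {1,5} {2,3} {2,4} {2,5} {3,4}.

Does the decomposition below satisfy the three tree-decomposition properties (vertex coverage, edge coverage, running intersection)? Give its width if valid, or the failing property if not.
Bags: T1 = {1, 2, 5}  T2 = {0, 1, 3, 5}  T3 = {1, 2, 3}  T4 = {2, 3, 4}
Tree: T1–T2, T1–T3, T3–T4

No — bags containing vertex 3 are not connected in the tree.

A tree decomposition must satisfy three properties: every vertex lies in some bag; for every edge, both endpoints lie together in some bag; and for every vertex, the bags containing it form a connected subtree. Here bags containing vertex 3 are not connected in the tree, so the decomposition is invalid.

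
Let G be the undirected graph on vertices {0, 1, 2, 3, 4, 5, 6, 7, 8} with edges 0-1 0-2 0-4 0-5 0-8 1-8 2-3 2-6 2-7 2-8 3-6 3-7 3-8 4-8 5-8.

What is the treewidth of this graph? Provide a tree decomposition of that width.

Treewidth 2.
Bags: B1 = {0, 5, 8}  B2 = {0, 2, 8}  B3 = {2, 3, 8}  B4 = {2, 3, 6}  B5 = {0, 4, 8}  B6 = {0, 1, 8}  B7 = {2, 3, 7}
Tree: B1–B2, B2–B3, B3–B4, B2–B5, B5–B6, B3–B7

Each bag holds 3 vertices, so the decomposition has width 2, which upper-bounds the treewidth. For the lower bound, the 3 vertices {0, 1, 8} are pairwise adjacent, and any tree decomposition puts a clique entirely inside one bag — forcing width ≥ 2. Hence tw(G) = 2 exactly.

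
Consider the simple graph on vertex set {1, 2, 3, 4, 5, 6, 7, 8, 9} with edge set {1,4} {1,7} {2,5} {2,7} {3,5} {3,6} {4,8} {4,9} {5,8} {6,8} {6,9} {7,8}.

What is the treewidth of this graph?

3

A width-3 tree decomposition is:
Bags: B1 = {1, 2, 5, 7}  B2 = {1, 5, 7, 8}  B3 = {1, 4, 5, 8}  B4 = {3, 4, 5, 8}  B5 = {3, 4, 6, 8}  B6 = {3, 4, 6, 9}
Tree: B1–B2, B2–B3, B3–B4, B4–B5, B5–B6
The largest bag has 4 vertices, giving width 3; this decomposition certifies tw(G) ≤ 3. For the lower bound: the 4 vertex sets {1,2,7}, {5}, {8}, {3,4,6,9} are disjoint, each induces a connected subgraph, and every pair is joined by at least one edge of G. Contracting each set to a single vertex therefore yields K_{4} as a minor, and since treewidth is minor-monotone, tw(G) ≥ tw(K_{4}) = 3. Therefore the treewidth is 3.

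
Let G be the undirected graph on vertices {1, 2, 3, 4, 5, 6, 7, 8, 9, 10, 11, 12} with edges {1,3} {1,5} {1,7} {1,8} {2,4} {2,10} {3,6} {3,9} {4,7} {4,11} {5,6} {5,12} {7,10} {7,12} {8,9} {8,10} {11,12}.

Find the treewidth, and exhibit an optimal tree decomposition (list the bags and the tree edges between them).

The largest bag has 4 vertices, giving width 3; this decomposition certifies tw(G) ≤ 3. For the lower bound: the 4 vertex sets {3,6,9}, {5}, {1}, {7,8,10,12} are disjoint, each induces a connected subgraph, and every pair is joined by at least one edge of G. Contracting each set to a single vertex therefore yields K_{4} as a minor, and since treewidth is minor-monotone, tw(G) ≥ tw(K_{4}) = 3. The upper and lower bounds meet at 3, so that is the treewidth.

Treewidth 3.
One optimal decomposition is:
Bags: B1 = {3, 5, 6, 9}  B2 = {1, 3, 5, 9}  B3 = {1, 5, 8, 9}  B4 = {1, 5, 8, 12}  B5 = {1, 7, 8, 12}  B6 = {7, 8, 10, 12}  B7 = {7, 10, 11, 12}  B8 = {4, 7, 10, 11}  B9 = {2, 4, 10, 11}
Tree: B1–B2, B2–B3, B3–B4, B4–B5, B5–B6, B6–B7, B7–B8, B8–B9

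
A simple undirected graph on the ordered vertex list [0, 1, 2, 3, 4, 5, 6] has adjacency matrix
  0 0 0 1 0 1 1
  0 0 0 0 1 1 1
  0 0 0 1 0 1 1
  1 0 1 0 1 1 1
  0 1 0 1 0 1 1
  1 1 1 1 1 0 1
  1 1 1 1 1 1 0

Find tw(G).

3

A width-3 tree decomposition is:
Bags: B1 = {1, 4, 5, 6}  B2 = {3, 4, 5, 6}  B3 = {2, 3, 5, 6}  B4 = {0, 3, 5, 6}
Tree: B1–B2, B2–B3, B3–B4
The largest bag has 4 vertices, giving width 3; this decomposition certifies tw(G) ≤ 3. On the other hand G contains the 4-clique {1, 4, 5, 6}. A clique must lie in a single bag of any decomposition, so no decomposition can have width below 3. Therefore the treewidth is 3.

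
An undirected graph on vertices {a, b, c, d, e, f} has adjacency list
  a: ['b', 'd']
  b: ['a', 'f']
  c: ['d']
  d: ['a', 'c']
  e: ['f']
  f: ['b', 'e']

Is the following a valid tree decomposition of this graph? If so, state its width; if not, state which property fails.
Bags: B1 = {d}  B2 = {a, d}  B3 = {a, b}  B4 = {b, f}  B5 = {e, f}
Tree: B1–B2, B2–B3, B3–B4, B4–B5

A tree decomposition must satisfy three properties: every vertex lies in some bag; for every edge, both endpoints lie together in some bag; and for every vertex, the bags containing it form a connected subtree. Here vertex c appears in no bag, so the decomposition is invalid.

No — vertex c appears in no bag.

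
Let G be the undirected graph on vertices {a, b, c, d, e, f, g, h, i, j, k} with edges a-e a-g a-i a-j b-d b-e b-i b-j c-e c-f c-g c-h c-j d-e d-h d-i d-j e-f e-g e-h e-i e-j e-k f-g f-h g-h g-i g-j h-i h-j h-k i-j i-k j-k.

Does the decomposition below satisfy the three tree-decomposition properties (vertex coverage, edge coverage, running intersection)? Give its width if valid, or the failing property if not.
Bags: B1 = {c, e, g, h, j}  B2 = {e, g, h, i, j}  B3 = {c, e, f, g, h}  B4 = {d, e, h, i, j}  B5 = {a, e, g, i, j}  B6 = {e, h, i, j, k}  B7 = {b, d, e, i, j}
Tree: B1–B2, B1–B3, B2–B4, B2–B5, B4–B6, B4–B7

Every vertex of G appears in some bag (union = {a, b, c, d, e, f, g, h, i, j, k}); every edge is covered by a bag; and for each vertex v the set of bags containing v is connected in the bag tree. The decomposition is therefore valid. The largest bag has 5 vertices, so the width is 4.

Yes; width 4.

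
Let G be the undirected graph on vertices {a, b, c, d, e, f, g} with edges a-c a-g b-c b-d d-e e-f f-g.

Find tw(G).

A width-2 tree decomposition is:
Bags: B1 = {b, c, d}  B2 = {a, c, d}  B3 = {a, d, g}  B4 = {d, f, g}  B5 = {d, e, f}
Tree: B1–B2, B2–B3, B3–B4, B4–B5
The largest bag has 3 vertices, giving width 2; this decomposition certifies tw(G) ≤ 2. For the lower bound, G contains the cycle d–b–c–a–g–f–e–d, so G is not a forest; only forests have treewidth ≤ 1, hence tw(G) ≥ 2. Combining the bounds, tw(G) = 2.

2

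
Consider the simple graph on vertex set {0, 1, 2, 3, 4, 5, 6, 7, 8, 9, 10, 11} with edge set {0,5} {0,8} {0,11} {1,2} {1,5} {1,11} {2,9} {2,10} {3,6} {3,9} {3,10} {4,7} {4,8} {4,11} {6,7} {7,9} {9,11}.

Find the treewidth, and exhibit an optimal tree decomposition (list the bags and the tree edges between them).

Treewidth 3.
One such decomposition:
Bags: B1 = {0, 4, 5, 8}  B2 = {0, 4, 5, 11}  B3 = {1, 4, 5, 11}  B4 = {1, 4, 7, 11}  B5 = {1, 7, 9, 11}  B6 = {1, 2, 7, 9}  B7 = {2, 6, 7, 9}  B8 = {2, 3, 6, 9}  B9 = {2, 3, 6, 10}
Tree: B1–B2, B2–B3, B3–B4, B4–B5, B5–B6, B6–B7, B7–B8, B8–B9

The largest bag has 4 vertices, giving width 3; this decomposition certifies tw(G) ≤ 3. For the lower bound: the 4 vertex sets {0,5,8}, {4}, {11}, {1,2,7,9} are disjoint, each induces a connected subgraph, and every pair is joined by at least one edge of G. Contracting each set to a single vertex therefore yields K_{4} as a minor, and since treewidth is minor-monotone, tw(G) ≥ tw(K_{4}) = 3. Combining the bounds, tw(G) = 3.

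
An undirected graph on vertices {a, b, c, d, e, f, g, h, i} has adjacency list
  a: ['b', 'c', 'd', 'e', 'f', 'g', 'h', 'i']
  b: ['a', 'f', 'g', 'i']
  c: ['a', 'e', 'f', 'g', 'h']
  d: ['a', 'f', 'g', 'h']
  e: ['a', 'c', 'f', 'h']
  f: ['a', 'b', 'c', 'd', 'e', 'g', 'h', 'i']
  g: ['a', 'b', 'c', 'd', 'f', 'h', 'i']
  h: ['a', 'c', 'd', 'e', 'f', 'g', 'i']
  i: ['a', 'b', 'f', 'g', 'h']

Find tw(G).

4

A width-4 tree decomposition is:
Bags: B1 = {a, f, g, h, i}  B2 = {a, c, f, g, h}  B3 = {a, d, f, g, h}  B4 = {a, b, f, g, i}  B5 = {a, c, e, f, h}
Tree: B1–B2, B1–B3, B1–B4, B2–B5
Every bag has size at most 5, so the width is 5 − 1 = 4 and tw(G) ≤ 4. For the lower bound, the 5 vertices {a, d, f, g, h} are pairwise adjacent, and any tree decomposition puts a clique entirely inside one bag — forcing width ≥ 4. Therefore the treewidth is 4.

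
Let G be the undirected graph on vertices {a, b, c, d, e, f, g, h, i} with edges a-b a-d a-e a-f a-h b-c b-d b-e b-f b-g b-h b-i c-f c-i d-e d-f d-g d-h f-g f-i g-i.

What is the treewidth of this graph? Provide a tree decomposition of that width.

Treewidth 3.
One optimal decomposition is:
Bags: B1 = {a, b, d, f}  B2 = {a, b, d, e}  B3 = {b, d, f, g}  B4 = {b, f, g, i}  B5 = {b, c, f, i}  B6 = {a, b, d, h}
Tree: B1–B2, B1–B3, B3–B4, B4–B5, B2–B6

Every bag has size at most 4, so the width is 4 − 1 = 3 and tw(G) ≤ 3. On the other hand G contains the 4-clique {b, d, f, g}. A clique must lie in a single bag of any decomposition, so no decomposition can have width below 3. The upper and lower bounds meet at 3, so that is the treewidth.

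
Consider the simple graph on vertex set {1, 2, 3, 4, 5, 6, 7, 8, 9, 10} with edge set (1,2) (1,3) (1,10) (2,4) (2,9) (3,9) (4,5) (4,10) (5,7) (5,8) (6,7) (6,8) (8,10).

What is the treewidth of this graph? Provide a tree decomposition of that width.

Treewidth 2.
One optimal decomposition is:
Bags: B1 = {5, 6, 7}  B2 = {5, 6, 8}  B3 = {4, 5, 8}  B4 = {4, 8, 10}  B5 = {2, 4, 10}  B6 = {1, 2, 10}  B7 = {1, 2, 9}  B8 = {1, 3, 9}
Tree: B1–B2, B2–B3, B3–B4, B4–B5, B5–B6, B6–B7, B7–B8

Every bag has size at most 3, so the width is 3 − 1 = 2 and tw(G) ≤ 2. The edges 7–6–8–5–7 form a cycle, so G is not a tree and its treewidth is at least 2. Hence tw(G) = 2 exactly.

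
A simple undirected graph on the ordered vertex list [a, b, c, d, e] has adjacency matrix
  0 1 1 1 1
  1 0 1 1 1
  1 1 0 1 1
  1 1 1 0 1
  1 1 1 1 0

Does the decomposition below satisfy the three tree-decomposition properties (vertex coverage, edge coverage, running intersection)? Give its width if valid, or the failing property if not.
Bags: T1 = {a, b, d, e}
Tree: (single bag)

A tree decomposition must satisfy three properties: every vertex lies in some bag; for every edge, both endpoints lie together in some bag; and for every vertex, the bags containing it form a connected subtree. Here vertex c appears in no bag, so the decomposition is invalid.

No — vertex c appears in no bag.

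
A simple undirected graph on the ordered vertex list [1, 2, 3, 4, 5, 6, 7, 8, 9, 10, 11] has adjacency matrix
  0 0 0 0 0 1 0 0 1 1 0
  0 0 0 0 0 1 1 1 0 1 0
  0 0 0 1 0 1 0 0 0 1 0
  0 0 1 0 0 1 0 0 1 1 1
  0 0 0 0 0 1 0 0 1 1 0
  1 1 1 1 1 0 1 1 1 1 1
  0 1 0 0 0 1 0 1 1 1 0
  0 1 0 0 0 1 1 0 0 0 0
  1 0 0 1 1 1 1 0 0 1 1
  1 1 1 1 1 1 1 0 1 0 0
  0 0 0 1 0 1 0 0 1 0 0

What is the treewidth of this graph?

3

A width-3 tree decomposition is:
Bags: B1 = {1, 6, 9, 10}  B2 = {6, 7, 9, 10}  B3 = {2, 6, 7, 10}  B4 = {4, 6, 9, 10}  B5 = {5, 6, 9, 10}  B6 = {4, 6, 9, 11}  B7 = {2, 6, 7, 8}  B8 = {3, 4, 6, 10}
Tree: B1–B2, B2–B3, B2–B4, B1–B5, B4–B6, B3–B7, B4–B8
Every bag has size at most 4, so the width is 4 − 1 = 3 and tw(G) ≤ 3. For the lower bound, the 4 vertices {2, 6, 7, 8} are pairwise adjacent, and any tree decomposition puts a clique entirely inside one bag — forcing width ≥ 3. Hence tw(G) = 3 exactly.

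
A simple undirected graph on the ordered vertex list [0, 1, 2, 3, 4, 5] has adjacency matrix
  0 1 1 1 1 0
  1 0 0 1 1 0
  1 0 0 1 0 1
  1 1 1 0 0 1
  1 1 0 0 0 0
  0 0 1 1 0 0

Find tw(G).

A width-2 tree decomposition is:
Bags: B1 = {0, 1, 4}  B2 = {0, 1, 3}  B3 = {0, 2, 3}  B4 = {2, 3, 5}
Tree: B1–B2, B2–B3, B3–B4
The largest bag has 3 vertices, giving width 2; this decomposition certifies tw(G) ≤ 2. Conversely, {0, 1, 3} is a clique of size 3, and the vertices of any clique must share a bag in every tree decomposition; so some bag has ≥ 3 vertices and tw(G) ≥ 2. The upper and lower bounds meet at 2, so that is the treewidth.

2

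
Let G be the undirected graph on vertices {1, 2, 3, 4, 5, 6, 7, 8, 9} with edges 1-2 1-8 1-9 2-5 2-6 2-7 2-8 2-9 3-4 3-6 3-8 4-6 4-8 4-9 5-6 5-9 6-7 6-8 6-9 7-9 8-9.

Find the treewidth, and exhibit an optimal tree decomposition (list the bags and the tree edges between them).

Each bag holds 4 vertices, so the decomposition has width 3, which upper-bounds the treewidth. Conversely, {1, 2, 8, 9} is a clique of size 4, and the vertices of any clique must share a bag in every tree decomposition; so some bag has ≥ 4 vertices and tw(G) ≥ 3. Hence tw(G) = 3 exactly.

Treewidth 3.
One such decomposition:
Bags: B1 = {4, 6, 8, 9}  B2 = {2, 6, 8, 9}  B3 = {2, 5, 6, 9}  B4 = {2, 6, 7, 9}  B5 = {3, 4, 6, 8}  B6 = {1, 2, 8, 9}
Tree: B1–B2, B2–B3, B3–B4, B1–B5, B2–B6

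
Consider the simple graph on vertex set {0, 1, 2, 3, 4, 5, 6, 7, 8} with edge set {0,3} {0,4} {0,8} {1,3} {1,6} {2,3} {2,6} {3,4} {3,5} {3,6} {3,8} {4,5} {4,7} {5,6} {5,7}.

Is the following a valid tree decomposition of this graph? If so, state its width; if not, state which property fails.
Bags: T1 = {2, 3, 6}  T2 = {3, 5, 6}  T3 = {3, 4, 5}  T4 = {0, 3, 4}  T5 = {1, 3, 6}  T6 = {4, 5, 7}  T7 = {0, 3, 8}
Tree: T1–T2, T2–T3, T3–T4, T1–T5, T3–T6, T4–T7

Vertex coverage: the bags together contain {0, 1, 2, 3, 4, 5, 6, 7, 8}, the full vertex set. Edge coverage: each edge of G has both endpoints in at least one bag. Running intersection: for every vertex, the bags containing it form a connected subtree. All three properties hold, so this is a valid tree decomposition of width max|bag| − 1 = 2, and hence tw(G) ≤ 2.

Yes; width 2.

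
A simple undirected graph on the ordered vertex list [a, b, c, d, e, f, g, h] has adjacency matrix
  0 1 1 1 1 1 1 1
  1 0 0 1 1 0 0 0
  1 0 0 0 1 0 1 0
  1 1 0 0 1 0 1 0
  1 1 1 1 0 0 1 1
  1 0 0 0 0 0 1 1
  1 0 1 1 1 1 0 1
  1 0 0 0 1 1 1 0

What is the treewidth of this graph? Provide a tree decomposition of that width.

Treewidth 3.
Bags: B1 = {a, d, e, g}  B2 = {a, b, d, e}  B3 = {a, e, g, h}  B4 = {a, c, e, g}  B5 = {a, f, g, h}
Tree: B1–B2, B1–B3, B1–B4, B3–B5

Every bag has size at most 4, so the width is 4 − 1 = 3 and tw(G) ≤ 3. For the lower bound, the 4 vertices {a, d, e, g} are pairwise adjacent, and any tree decomposition puts a clique entirely inside one bag — forcing width ≥ 3. Combining the bounds, tw(G) = 3.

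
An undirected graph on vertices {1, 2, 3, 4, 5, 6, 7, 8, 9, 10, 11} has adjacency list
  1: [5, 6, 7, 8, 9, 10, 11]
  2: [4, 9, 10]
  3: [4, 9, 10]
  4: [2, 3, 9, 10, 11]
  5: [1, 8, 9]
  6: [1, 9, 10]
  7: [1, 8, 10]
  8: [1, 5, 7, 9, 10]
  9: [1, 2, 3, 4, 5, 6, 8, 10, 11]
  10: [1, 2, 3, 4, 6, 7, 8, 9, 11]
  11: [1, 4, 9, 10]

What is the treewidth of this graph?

A width-3 tree decomposition is:
Bags: B1 = {2, 4, 9, 10}  B2 = {4, 9, 10, 11}  B3 = {1, 9, 10, 11}  B4 = {3, 4, 9, 10}  B5 = {1, 8, 9, 10}  B6 = {1, 7, 8, 10}  B7 = {1, 5, 8, 9}  B8 = {1, 6, 9, 10}
Tree: B1–B2, B2–B3, B2–B4, B3–B5, B5–B6, B5–B7, B5–B8
Each bag holds 4 vertices, so the decomposition has width 3, which upper-bounds the treewidth. Conversely, {1, 8, 9, 10} is a clique of size 4, and the vertices of any clique must share a bag in every tree decomposition; so some bag has ≥ 4 vertices and tw(G) ≥ 3. Therefore the treewidth is 3.

3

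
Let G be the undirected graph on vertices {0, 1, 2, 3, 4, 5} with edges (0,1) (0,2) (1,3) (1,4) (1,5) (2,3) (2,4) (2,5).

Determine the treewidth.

2

A width-2 tree decomposition is:
Bags: B1 = {1, 2, 4}  B2 = {1, 2, 3}  B3 = {1, 2, 5}  B4 = {0, 1, 2}
Tree: B1–B2, B2–B3, B3–B4
The largest bag has 3 vertices, giving width 2; this decomposition certifies tw(G) ≤ 2. The edges 2–4–1–3–2 form a cycle, so G is not a tree and its treewidth is at least 2. Therefore the treewidth is 2.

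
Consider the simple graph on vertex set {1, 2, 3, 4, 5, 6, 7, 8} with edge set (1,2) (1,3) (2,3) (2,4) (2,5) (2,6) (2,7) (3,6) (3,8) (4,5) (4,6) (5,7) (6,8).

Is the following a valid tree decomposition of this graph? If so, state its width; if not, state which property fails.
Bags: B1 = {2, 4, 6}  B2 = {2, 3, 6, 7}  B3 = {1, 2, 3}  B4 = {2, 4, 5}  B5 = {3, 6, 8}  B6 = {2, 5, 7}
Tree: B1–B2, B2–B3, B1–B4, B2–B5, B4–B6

No — bags containing vertex 7 are not connected in the tree.

A tree decomposition must satisfy three properties: every vertex lies in some bag; for every edge, both endpoints lie together in some bag; and for every vertex, the bags containing it form a connected subtree. Here bags containing vertex 7 are not connected in the tree, so the decomposition is invalid.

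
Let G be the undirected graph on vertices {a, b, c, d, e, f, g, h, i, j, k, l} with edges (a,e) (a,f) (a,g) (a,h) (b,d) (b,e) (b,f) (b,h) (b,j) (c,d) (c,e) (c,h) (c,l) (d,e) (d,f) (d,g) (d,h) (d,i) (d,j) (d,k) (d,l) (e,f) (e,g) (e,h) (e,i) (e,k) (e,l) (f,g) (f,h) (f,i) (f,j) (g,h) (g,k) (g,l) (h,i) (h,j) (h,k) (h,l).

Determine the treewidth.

A width-4 tree decomposition is:
Bags: B1 = {d, e, g, h, l}  B2 = {c, d, e, h, l}  B3 = {d, e, g, h, k}  B4 = {d, e, f, g, h}  B5 = {b, d, e, f, h}  B6 = {a, e, f, g, h}  B7 = {b, d, f, h, j}  B8 = {d, e, f, h, i}
Tree: B1–B2, B1–B3, B1–B4, B4–B5, B4–B6, B5–B7, B4–B8
Every bag has size at most 5, so the width is 5 − 1 = 4 and tw(G) ≤ 4. Conversely, {b, d, f, h, j} is a clique of size 5, and the vertices of any clique must share a bag in every tree decomposition; so some bag has ≥ 5 vertices and tw(G) ≥ 4. Hence tw(G) = 4 exactly.

4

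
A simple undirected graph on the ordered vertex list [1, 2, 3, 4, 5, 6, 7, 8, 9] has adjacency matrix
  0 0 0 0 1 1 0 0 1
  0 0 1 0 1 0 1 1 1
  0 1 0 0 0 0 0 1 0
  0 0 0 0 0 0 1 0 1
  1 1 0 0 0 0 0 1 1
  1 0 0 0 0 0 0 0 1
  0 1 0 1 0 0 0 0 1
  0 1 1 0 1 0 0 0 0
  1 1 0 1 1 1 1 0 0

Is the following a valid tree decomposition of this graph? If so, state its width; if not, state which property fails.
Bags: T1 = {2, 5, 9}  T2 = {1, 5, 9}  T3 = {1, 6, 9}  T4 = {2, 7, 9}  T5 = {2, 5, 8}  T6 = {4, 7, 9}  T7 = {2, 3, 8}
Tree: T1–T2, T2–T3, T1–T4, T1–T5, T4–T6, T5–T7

Yes; width 2.

Every vertex of G appears in some bag (union = {1, 2, 3, 4, 5, 6, 7, 8, 9}); every edge is covered by a bag; and for each vertex v the set of bags containing v is connected in the bag tree. The decomposition is therefore valid. The largest bag has 3 vertices, so the width is 2.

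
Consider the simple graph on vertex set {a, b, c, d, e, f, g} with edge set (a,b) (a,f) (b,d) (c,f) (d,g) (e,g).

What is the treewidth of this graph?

1

A width-1 tree decomposition is:
Bags: B1 = {c, f}  B2 = {a, f}  B3 = {a, b}  B4 = {b, d}  B5 = {d, g}  B6 = {e, g}
Tree: B1–B2, B2–B3, B3–B4, B4–B5, B5–B6
Every bag has size at most 2, so the width is 2 − 1 = 1 and tw(G) ≤ 1. Since G has at least one edge (e.g. c–f), it is not an edgeless graph, so tw(G) ≥ 1. Combining the bounds, tw(G) = 1.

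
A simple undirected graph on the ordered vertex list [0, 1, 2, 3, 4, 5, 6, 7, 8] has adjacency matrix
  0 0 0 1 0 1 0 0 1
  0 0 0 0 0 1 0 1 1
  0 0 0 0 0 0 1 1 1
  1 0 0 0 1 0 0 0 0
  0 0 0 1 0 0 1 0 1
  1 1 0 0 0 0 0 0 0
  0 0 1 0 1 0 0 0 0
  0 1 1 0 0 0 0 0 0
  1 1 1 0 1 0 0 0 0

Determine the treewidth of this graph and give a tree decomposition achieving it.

Treewidth 3.
One optimal decomposition is:
Bags: B1 = {2, 4, 6, 7}  B2 = {2, 4, 7, 8}  B3 = {1, 4, 7, 8}  B4 = {1, 3, 4, 8}  B5 = {0, 1, 3, 8}  B6 = {0, 1, 3, 5}
Tree: B1–B2, B2–B3, B3–B4, B4–B5, B5–B6

Each bag holds 4 vertices, so the decomposition has width 3, which upper-bounds the treewidth. For the lower bound: the 4 vertex sets {2,6,7}, {4}, {8}, {0,1,3,5} are disjoint, each induces a connected subgraph, and every pair is joined by at least one edge of G. Contracting each set to a single vertex therefore yields K_{4} as a minor, and since treewidth is minor-monotone, tw(G) ≥ tw(K_{4}) = 3. The upper and lower bounds meet at 3, so that is the treewidth.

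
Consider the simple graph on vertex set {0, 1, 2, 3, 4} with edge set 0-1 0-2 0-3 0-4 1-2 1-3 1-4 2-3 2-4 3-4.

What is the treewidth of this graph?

4

A width-4 tree decomposition is:
Bags: B1 = {0, 1, 2, 3, 4}
Tree: (single bag)
A single bag containing all 5 vertices is trivially a valid decomposition of width 4. Conversely, {0, 1, 2, 3, 4} is a clique of size 5, and the vertices of any clique must share a bag in every tree decomposition; so some bag has ≥ 5 vertices and tw(G) ≥ 4. Combining the bounds, tw(G) = 4.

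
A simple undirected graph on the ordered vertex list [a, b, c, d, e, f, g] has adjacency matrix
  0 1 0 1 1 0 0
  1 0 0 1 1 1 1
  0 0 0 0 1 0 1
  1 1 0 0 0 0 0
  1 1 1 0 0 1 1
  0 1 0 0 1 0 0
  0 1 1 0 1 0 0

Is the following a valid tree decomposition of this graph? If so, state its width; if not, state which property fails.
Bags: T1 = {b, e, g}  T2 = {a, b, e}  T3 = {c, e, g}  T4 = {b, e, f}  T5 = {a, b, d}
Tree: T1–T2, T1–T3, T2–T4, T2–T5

Yes; width 2.

Vertex coverage: the bags together contain {a, b, c, d, e, f, g}, the full vertex set. Edge coverage: each edge of G has both endpoints in at least one bag. Running intersection: for every vertex, the bags containing it form a connected subtree. All three properties hold, so this is a valid tree decomposition of width max|bag| − 1 = 2, and hence tw(G) ≤ 2.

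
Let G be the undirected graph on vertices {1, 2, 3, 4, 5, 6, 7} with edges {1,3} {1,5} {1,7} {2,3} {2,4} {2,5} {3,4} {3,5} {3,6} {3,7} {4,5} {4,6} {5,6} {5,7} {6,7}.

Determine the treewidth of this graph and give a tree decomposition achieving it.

The largest bag has 4 vertices, giving width 3; this decomposition certifies tw(G) ≤ 3. Conversely, {1, 3, 5, 7} is a clique of size 4, and the vertices of any clique must share a bag in every tree decomposition; so some bag has ≥ 4 vertices and tw(G) ≥ 3. Therefore the treewidth is 3.

Treewidth 3.
Bags: B1 = {3, 4, 5, 6}  B2 = {3, 5, 6, 7}  B3 = {2, 3, 4, 5}  B4 = {1, 3, 5, 7}
Tree: B1–B2, B1–B3, B2–B4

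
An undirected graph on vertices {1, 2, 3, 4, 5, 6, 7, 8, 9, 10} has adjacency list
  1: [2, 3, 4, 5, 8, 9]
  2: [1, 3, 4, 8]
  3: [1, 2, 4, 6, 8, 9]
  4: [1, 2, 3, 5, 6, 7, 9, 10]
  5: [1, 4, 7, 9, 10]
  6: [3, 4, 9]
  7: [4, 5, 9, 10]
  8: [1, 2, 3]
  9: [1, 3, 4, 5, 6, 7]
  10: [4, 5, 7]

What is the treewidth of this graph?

A width-3 tree decomposition is:
Bags: B1 = {4, 5, 7, 9}  B2 = {1, 4, 5, 9}  B3 = {1, 3, 4, 9}  B4 = {4, 5, 7, 10}  B5 = {1, 2, 3, 4}  B6 = {3, 4, 6, 9}  B7 = {1, 2, 3, 8}
Tree: B1–B2, B2–B3, B1–B4, B3–B5, B3–B6, B5–B7
Every bag has size at most 4, so the width is 4 − 1 = 3 and tw(G) ≤ 3. On the other hand G contains the 4-clique {1, 2, 3, 8}. A clique must lie in a single bag of any decomposition, so no decomposition can have width below 3. The upper and lower bounds meet at 3, so that is the treewidth.

3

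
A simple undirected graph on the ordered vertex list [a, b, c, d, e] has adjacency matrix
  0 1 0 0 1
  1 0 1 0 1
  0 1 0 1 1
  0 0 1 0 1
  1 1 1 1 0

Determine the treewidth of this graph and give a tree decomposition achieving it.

Treewidth 2.
One such decomposition:
Bags: B1 = {b, c, e}  B2 = {c, d, e}  B3 = {a, b, e}
Tree: B1–B2, B1–B3

Each bag holds 3 vertices, so the decomposition has width 2, which upper-bounds the treewidth. Conversely, {c, d, e} is a clique of size 3, and the vertices of any clique must share a bag in every tree decomposition; so some bag has ≥ 3 vertices and tw(G) ≥ 2. Therefore the treewidth is 2.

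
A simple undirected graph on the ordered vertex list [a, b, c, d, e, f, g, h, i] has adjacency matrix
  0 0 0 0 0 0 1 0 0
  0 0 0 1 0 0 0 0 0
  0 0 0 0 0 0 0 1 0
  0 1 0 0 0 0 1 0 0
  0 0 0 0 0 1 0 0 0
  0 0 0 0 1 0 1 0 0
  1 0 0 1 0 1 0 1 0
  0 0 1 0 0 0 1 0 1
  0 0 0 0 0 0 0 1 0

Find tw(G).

A width-1 tree decomposition is:
Bags: B1 = {g, h}  B2 = {d, g}  B3 = {f, g}  B4 = {b, d}  B5 = {h, i}  B6 = {e, f}  B7 = {c, h}  B8 = {a, g}
Tree: B1–B2, B1–B3, B2–B4, B1–B5, B3–B6, B1–B7, B1–B8
Each bag holds 2 vertices, so the decomposition has width 1, which upper-bounds the treewidth. Any graph with an edge has treewidth ≥ 1, and G has the edge g–h. Hence tw(G) = 1 exactly.

1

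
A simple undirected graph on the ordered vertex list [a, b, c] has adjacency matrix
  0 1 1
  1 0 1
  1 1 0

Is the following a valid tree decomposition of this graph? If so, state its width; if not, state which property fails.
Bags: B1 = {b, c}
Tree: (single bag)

A tree decomposition must satisfy three properties: every vertex lies in some bag; for every edge, both endpoints lie together in some bag; and for every vertex, the bags containing it form a connected subtree. Here vertex a appears in no bag, so the decomposition is invalid.

No — vertex a appears in no bag.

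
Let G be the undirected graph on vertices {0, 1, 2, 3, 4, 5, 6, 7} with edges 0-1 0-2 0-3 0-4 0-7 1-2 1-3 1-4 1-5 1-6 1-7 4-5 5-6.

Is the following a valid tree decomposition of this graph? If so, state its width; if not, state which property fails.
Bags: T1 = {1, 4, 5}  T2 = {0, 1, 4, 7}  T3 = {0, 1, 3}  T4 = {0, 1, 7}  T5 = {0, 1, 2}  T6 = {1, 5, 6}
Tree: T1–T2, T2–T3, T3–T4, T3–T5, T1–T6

A tree decomposition must satisfy three properties: every vertex lies in some bag; for every edge, both endpoints lie together in some bag; and for every vertex, the bags containing it form a connected subtree. Here bags containing vertex 7 are not connected in the tree, so the decomposition is invalid.

No — bags containing vertex 7 are not connected in the tree.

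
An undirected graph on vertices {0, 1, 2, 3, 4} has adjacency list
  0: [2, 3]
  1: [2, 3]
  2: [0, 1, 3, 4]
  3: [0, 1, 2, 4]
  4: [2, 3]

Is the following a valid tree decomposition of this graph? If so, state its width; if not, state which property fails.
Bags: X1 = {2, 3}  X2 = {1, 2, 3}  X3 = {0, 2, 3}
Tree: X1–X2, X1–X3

A tree decomposition must satisfy three properties: every vertex lies in some bag; for every edge, both endpoints lie together in some bag; and for every vertex, the bags containing it form a connected subtree. Here vertex 4 appears in no bag, so the decomposition is invalid.

No — vertex 4 appears in no bag.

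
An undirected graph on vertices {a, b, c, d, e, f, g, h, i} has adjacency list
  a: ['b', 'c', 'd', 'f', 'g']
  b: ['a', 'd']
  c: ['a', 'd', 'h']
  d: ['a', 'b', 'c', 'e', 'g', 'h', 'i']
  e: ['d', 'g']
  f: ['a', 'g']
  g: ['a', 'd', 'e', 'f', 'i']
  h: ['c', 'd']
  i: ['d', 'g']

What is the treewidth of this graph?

A width-2 tree decomposition is:
Bags: B1 = {d, g, i}  B2 = {d, e, g}  B3 = {a, d, g}  B4 = {a, b, d}  B5 = {a, f, g}  B6 = {a, c, d}  B7 = {c, d, h}
Tree: B1–B2, B1–B3, B3–B4, B3–B5, B3–B6, B6–B7
Every bag has size at most 3, so the width is 3 − 1 = 2 and tw(G) ≤ 2. Conversely, {d, e, g} is a clique of size 3, and the vertices of any clique must share a bag in every tree decomposition; so some bag has ≥ 3 vertices and tw(G) ≥ 2. Combining the bounds, tw(G) = 2.

2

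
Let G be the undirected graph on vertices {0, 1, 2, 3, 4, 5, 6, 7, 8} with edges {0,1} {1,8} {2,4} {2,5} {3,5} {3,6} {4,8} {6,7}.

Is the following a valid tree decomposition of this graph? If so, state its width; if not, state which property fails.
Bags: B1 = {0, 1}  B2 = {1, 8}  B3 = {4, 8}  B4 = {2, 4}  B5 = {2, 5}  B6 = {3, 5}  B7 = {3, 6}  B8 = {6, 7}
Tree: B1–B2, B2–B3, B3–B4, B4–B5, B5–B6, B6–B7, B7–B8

Every vertex of G appears in some bag (union = {0, 1, 2, 3, 4, 5, 6, 7, 8}); every edge is covered by a bag; and for each vertex v the set of bags containing v is connected in the bag tree. The decomposition is therefore valid. The largest bag has 2 vertices, so the width is 1.

Yes; width 1.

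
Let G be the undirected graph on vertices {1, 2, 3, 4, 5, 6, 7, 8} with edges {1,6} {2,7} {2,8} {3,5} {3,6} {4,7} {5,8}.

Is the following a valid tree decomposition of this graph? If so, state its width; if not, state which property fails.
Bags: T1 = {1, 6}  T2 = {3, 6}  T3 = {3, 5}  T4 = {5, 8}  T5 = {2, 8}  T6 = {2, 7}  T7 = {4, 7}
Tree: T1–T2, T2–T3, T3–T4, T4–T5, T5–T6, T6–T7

Every vertex of G appears in some bag (union = {1, 2, 3, 4, 5, 6, 7, 8}); every edge is covered by a bag; and for each vertex v the set of bags containing v is connected in the bag tree. The decomposition is therefore valid. The largest bag has 2 vertices, so the width is 1.

Yes; width 1.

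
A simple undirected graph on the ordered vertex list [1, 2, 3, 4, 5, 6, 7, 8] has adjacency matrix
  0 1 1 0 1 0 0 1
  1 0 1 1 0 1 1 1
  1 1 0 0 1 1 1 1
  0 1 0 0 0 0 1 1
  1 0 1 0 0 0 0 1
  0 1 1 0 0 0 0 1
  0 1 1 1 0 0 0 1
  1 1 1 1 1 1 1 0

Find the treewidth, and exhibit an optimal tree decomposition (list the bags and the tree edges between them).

The largest bag has 4 vertices, giving width 3; this decomposition certifies tw(G) ≤ 3. Conversely, {1, 2, 3, 8} is a clique of size 4, and the vertices of any clique must share a bag in every tree decomposition; so some bag has ≥ 4 vertices and tw(G) ≥ 3. Hence tw(G) = 3 exactly.

Treewidth 3.
One optimal decomposition is:
Bags: B1 = {2, 4, 7, 8}  B2 = {2, 3, 7, 8}  B3 = {2, 3, 6, 8}  B4 = {1, 2, 3, 8}  B5 = {1, 3, 5, 8}
Tree: B1–B2, B2–B3, B3–B4, B4–B5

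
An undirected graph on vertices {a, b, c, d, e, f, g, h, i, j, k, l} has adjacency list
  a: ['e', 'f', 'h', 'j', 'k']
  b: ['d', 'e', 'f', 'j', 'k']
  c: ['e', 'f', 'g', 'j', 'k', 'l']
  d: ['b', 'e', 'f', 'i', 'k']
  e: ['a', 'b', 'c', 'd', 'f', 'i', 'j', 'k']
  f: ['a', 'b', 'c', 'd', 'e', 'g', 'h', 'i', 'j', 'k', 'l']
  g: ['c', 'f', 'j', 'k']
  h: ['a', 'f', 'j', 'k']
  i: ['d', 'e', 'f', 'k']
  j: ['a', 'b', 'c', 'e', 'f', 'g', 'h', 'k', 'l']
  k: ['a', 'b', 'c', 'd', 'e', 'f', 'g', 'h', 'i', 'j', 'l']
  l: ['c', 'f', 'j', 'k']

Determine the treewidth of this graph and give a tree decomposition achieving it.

Treewidth 4.
One optimal decomposition is:
Bags: B1 = {c, e, f, j, k}  B2 = {c, f, g, j, k}  B3 = {b, e, f, j, k}  B4 = {a, e, f, j, k}  B5 = {c, f, j, k, l}  B6 = {b, d, e, f, k}  B7 = {d, e, f, i, k}  B8 = {a, f, h, j, k}
Tree: B1–B2, B1–B3, B1–B4, B2–B5, B3–B6, B6–B7, B4–B8

The largest bag has 5 vertices, giving width 4; this decomposition certifies tw(G) ≤ 4. For the lower bound, the 5 vertices {b, d, e, f, k} are pairwise adjacent, and any tree decomposition puts a clique entirely inside one bag — forcing width ≥ 4. Hence tw(G) = 4 exactly.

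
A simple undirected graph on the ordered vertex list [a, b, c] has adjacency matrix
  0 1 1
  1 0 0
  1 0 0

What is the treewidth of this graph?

1

A width-1 tree decomposition is:
Bags: B1 = {a, b}  B2 = {a, c}
Tree: B1–B2
Every bag has size at most 2, so the width is 2 − 1 = 1 and tw(G) ≤ 1. G has an edge, so its treewidth is at least 1. The upper and lower bounds meet at 1, so that is the treewidth.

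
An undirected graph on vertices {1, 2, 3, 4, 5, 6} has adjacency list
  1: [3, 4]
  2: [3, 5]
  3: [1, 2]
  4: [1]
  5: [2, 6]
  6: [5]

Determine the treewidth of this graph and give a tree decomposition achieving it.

Each bag holds 2 vertices, so the decomposition has width 1, which upper-bounds the treewidth. G has an edge, so its treewidth is at least 1. Combining the bounds, tw(G) = 1.

Treewidth 1.
One such decomposition:
Bags: B1 = {1, 4}  B2 = {1, 3}  B3 = {2, 3}  B4 = {2, 5}  B5 = {5, 6}
Tree: B1–B2, B2–B3, B3–B4, B4–B5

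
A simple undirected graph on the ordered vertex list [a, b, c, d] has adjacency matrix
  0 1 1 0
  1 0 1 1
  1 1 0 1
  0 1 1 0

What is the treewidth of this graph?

A width-2 tree decomposition is:
Bags: B1 = {b, c, d}  B2 = {a, b, c}
Tree: B1–B2
Every bag has size at most 3, so the width is 3 − 1 = 2 and tw(G) ≤ 2. For the lower bound, the 3 vertices {b, c, d} are pairwise adjacent, and any tree decomposition puts a clique entirely inside one bag — forcing width ≥ 2. The upper and lower bounds meet at 2, so that is the treewidth.

2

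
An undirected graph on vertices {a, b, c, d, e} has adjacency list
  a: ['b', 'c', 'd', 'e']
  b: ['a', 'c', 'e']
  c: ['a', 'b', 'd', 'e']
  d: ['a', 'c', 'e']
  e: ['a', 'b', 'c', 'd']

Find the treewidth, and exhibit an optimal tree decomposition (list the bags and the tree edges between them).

The largest bag has 4 vertices, giving width 3; this decomposition certifies tw(G) ≤ 3. On the other hand G contains the 4-clique {a, c, d, e}. A clique must lie in a single bag of any decomposition, so no decomposition can have width below 3. Hence tw(G) = 3 exactly.

Treewidth 3.
One optimal decomposition is:
Bags: B1 = {a, c, d, e}  B2 = {a, b, c, e}
Tree: B1–B2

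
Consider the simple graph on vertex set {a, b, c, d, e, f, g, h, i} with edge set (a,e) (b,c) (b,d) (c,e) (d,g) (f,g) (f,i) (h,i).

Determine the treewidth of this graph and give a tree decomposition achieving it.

Each bag holds 2 vertices, so the decomposition has width 1, which upper-bounds the treewidth. G has an edge, so its treewidth is at least 1. Hence tw(G) = 1 exactly.

Treewidth 1.
Bags: B1 = {a, e}  B2 = {c, e}  B3 = {b, c}  B4 = {b, d}  B5 = {d, g}  B6 = {f, g}  B7 = {f, i}  B8 = {h, i}
Tree: B1–B2, B2–B3, B3–B4, B4–B5, B5–B6, B6–B7, B7–B8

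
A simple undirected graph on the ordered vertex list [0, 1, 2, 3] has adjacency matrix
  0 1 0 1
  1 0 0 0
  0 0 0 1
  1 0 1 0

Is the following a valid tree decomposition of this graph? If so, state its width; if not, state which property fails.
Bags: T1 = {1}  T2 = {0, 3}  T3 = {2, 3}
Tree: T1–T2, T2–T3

A tree decomposition must satisfy three properties: every vertex lies in some bag; for every edge, both endpoints lie together in some bag; and for every vertex, the bags containing it form a connected subtree. Here edge (0,1) lies in no bag, so the decomposition is invalid.

No — edge (0,1) lies in no bag.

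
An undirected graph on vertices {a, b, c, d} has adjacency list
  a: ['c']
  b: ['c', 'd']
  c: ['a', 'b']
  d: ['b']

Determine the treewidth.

1

A width-1 tree decomposition is:
Bags: B1 = {b, c}  B2 = {a, c}  B3 = {b, d}
Tree: B1–B2, B1–B3
Every bag has size at most 2, so the width is 2 − 1 = 1 and tw(G) ≤ 1. G has an edge, so its treewidth is at least 1. The upper and lower bounds meet at 1, so that is the treewidth.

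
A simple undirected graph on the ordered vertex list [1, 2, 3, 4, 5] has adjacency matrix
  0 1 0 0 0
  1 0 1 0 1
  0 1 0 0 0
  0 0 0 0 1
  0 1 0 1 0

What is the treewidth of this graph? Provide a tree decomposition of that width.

The largest bag has 2 vertices, giving width 1; this decomposition certifies tw(G) ≤ 1. Any graph with an edge has treewidth ≥ 1, and G has the edge 1–2. Hence tw(G) = 1 exactly.

Treewidth 1.
One such decomposition:
Bags: B1 = {1, 2}  B2 = {2, 3}  B3 = {2, 5}  B4 = {4, 5}
Tree: B1–B2, B1–B3, B3–B4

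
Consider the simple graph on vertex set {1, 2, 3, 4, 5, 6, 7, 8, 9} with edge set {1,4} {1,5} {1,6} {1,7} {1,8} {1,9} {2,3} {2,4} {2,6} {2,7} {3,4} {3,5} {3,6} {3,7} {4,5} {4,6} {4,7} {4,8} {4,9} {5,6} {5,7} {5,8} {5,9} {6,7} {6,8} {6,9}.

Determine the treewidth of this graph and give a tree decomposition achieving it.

Every bag has size at most 5, so the width is 5 − 1 = 4 and tw(G) ≤ 4. On the other hand G contains the 5-clique {2, 3, 4, 6, 7}. A clique must lie in a single bag of any decomposition, so no decomposition can have width below 4. Combining the bounds, tw(G) = 4.

Treewidth 4.
Bags: B1 = {1, 4, 5, 6, 7}  B2 = {3, 4, 5, 6, 7}  B3 = {2, 3, 4, 6, 7}  B4 = {1, 4, 5, 6, 9}  B5 = {1, 4, 5, 6, 8}
Tree: B1–B2, B2–B3, B1–B4, B1–B5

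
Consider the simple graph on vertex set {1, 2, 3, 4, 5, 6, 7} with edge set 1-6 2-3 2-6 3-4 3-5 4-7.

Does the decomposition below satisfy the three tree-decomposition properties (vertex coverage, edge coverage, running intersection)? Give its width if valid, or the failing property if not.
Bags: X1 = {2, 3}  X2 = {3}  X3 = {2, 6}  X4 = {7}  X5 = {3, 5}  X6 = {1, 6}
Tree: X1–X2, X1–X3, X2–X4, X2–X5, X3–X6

No — vertex 4 appears in no bag.

A tree decomposition must satisfy three properties: every vertex lies in some bag; for every edge, both endpoints lie together in some bag; and for every vertex, the bags containing it form a connected subtree. Here vertex 4 appears in no bag, so the decomposition is invalid.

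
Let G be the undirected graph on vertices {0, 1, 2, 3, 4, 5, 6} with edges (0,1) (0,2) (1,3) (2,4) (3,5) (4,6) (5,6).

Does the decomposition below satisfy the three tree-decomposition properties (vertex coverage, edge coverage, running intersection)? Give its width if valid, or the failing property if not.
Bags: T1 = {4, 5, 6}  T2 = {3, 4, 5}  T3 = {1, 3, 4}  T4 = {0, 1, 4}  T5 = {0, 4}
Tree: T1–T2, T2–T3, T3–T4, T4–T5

A tree decomposition must satisfy three properties: every vertex lies in some bag; for every edge, both endpoints lie together in some bag; and for every vertex, the bags containing it form a connected subtree. Here vertex 2 appears in no bag, so the decomposition is invalid.

No — vertex 2 appears in no bag.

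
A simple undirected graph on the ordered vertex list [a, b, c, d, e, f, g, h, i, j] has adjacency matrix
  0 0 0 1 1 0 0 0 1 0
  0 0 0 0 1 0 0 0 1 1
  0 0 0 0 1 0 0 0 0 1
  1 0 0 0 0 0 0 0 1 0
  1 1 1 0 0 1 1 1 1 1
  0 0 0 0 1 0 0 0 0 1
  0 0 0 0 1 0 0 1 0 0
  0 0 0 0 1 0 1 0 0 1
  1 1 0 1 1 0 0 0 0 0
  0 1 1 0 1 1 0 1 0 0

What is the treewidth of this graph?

A width-2 tree decomposition is:
Bags: B1 = {b, e, i}  B2 = {b, e, j}  B3 = {c, e, j}  B4 = {a, e, i}  B5 = {a, d, i}  B6 = {e, f, j}  B7 = {e, h, j}  B8 = {e, g, h}
Tree: B1–B2, B2–B3, B1–B4, B4–B5, B3–B6, B6–B7, B7–B8
The largest bag has 3 vertices, giving width 2; this decomposition certifies tw(G) ≤ 2. For the lower bound, the 3 vertices {a, d, i} are pairwise adjacent, and any tree decomposition puts a clique entirely inside one bag — forcing width ≥ 2. Combining the bounds, tw(G) = 2.

2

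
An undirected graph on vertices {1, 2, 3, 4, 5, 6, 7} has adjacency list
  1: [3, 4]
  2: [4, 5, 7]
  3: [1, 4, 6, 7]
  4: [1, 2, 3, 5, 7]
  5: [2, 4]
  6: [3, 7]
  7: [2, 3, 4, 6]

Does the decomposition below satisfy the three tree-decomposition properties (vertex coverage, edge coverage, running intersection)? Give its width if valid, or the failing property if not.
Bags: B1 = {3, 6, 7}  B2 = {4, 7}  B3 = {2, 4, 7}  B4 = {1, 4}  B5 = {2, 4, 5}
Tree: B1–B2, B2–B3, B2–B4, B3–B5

A tree decomposition must satisfy three properties: every vertex lies in some bag; for every edge, both endpoints lie together in some bag; and for every vertex, the bags containing it form a connected subtree. Here edge (3,4) lies in no bag, so the decomposition is invalid.

No — edge (3,4) lies in no bag.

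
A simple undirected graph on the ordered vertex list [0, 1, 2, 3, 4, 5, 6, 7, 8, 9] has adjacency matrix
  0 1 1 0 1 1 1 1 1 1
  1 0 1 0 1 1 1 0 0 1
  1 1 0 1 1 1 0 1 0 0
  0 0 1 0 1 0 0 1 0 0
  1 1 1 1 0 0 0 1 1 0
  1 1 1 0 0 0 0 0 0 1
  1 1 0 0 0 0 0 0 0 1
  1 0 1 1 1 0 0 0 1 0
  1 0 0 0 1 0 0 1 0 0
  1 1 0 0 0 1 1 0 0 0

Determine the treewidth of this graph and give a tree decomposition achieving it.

Every bag has size at most 4, so the width is 4 − 1 = 3 and tw(G) ≤ 3. For the lower bound, the 4 vertices {0, 4, 7, 8} are pairwise adjacent, and any tree decomposition puts a clique entirely inside one bag — forcing width ≥ 3. Therefore the treewidth is 3.

Treewidth 3.
One such decomposition:
Bags: B1 = {0, 1, 5, 9}  B2 = {0, 1, 2, 5}  B3 = {0, 1, 2, 4}  B4 = {0, 2, 4, 7}  B5 = {2, 3, 4, 7}  B6 = {0, 1, 6, 9}  B7 = {0, 4, 7, 8}
Tree: B1–B2, B2–B3, B3–B4, B4–B5, B1–B6, B4–B7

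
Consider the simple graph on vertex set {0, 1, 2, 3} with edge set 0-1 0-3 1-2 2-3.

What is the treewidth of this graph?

2

A width-2 tree decomposition is:
Bags: B1 = {0, 1, 2}  B2 = {0, 2, 3}
Tree: B1–B2
The largest bag has 3 vertices, giving width 2; this decomposition certifies tw(G) ≤ 2. Since 0–1–2–3–0 is a cycle in G, G is not acyclic. Forests are exactly the graphs of treewidth ≤ 1, so tw(G) ≥ 2. Hence tw(G) = 2 exactly.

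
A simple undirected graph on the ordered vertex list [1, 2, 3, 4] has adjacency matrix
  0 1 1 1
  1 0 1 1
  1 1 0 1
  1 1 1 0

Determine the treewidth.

3

A width-3 tree decomposition is:
Bags: B1 = {1, 2, 3, 4}
Tree: (single bag)
With just one bag of size 4, the width is 4 − 1 = 3, so tw(G) ≤ 3. Conversely, {1, 2, 3, 4} is a clique of size 4, and the vertices of any clique must share a bag in every tree decomposition; so some bag has ≥ 4 vertices and tw(G) ≥ 3. Therefore the treewidth is 3.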